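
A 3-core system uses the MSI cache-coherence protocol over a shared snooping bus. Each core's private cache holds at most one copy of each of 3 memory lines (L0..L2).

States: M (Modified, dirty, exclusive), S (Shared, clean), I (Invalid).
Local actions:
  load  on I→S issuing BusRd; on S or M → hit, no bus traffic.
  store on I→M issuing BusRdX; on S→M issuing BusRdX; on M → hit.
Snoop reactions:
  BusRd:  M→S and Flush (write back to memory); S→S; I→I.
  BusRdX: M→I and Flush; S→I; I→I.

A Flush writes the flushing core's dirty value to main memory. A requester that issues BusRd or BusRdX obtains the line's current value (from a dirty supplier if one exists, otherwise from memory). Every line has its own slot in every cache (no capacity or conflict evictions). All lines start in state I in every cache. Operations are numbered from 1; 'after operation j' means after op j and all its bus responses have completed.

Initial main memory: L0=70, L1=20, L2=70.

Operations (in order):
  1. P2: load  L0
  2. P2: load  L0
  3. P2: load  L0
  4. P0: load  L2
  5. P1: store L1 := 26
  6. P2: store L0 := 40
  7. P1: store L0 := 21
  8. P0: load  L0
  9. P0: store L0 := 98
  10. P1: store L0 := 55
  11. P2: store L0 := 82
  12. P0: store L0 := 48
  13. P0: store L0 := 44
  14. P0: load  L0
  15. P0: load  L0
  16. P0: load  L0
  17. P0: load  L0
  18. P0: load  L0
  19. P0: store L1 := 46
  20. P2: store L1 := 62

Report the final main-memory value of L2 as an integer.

memory[L2] = 70

  op1 P2: load  L0 → I/I/S on L0; bus BusRd; mem=70
  op2 P2: load  L0 → I/I/S on L0; bus (none); mem=70
  op3 P2: load  L0 → I/I/S on L0; bus (none); mem=70
  op4 P0: load  L2 → S/I/I on L2; bus BusRd; mem=70
  op5 P1: store L1 := 26 → I/M/I on L1; bus BusRdX; mem=20
  op6 P2: store L0 := 40 → I/I/M on L0; bus BusRdX; mem=70
  op7 P1: store L0 := 21 → I/M/I on L0; bus BusRdX Flush; mem=40
  op8 P0: load  L0 → S/S/I on L0; bus BusRd Flush; mem=21
  op9 P0: store L0 := 98 → M/I/I on L0; bus BusRdX; mem=21
  op10 P1: store L0 := 55 → I/M/I on L0; bus BusRdX Flush; mem=98
  op11 P2: store L0 := 82 → I/I/M on L0; bus BusRdX Flush; mem=55
  op12 P0: store L0 := 48 → M/I/I on L0; bus BusRdX Flush; mem=82
  op13 P0: store L0 := 44 → M/I/I on L0; bus (none); mem=82
  op14 P0: load  L0 → M/I/I on L0; bus (none); mem=82
  op15 P0: load  L0 → M/I/I on L0; bus (none); mem=82
  op16 P0: load  L0 → M/I/I on L0; bus (none); mem=82
  op17 P0: load  L0 → M/I/I on L0; bus (none); mem=82
  op18 P0: load  L0 → M/I/I on L0; bus (none); mem=82
  op19 P0: store L1 := 46 → M/I/I on L1; bus BusRdX Flush; mem=26
  op20 P2: store L1 := 62 → I/I/M on L1; bus BusRdX Flush; mem=46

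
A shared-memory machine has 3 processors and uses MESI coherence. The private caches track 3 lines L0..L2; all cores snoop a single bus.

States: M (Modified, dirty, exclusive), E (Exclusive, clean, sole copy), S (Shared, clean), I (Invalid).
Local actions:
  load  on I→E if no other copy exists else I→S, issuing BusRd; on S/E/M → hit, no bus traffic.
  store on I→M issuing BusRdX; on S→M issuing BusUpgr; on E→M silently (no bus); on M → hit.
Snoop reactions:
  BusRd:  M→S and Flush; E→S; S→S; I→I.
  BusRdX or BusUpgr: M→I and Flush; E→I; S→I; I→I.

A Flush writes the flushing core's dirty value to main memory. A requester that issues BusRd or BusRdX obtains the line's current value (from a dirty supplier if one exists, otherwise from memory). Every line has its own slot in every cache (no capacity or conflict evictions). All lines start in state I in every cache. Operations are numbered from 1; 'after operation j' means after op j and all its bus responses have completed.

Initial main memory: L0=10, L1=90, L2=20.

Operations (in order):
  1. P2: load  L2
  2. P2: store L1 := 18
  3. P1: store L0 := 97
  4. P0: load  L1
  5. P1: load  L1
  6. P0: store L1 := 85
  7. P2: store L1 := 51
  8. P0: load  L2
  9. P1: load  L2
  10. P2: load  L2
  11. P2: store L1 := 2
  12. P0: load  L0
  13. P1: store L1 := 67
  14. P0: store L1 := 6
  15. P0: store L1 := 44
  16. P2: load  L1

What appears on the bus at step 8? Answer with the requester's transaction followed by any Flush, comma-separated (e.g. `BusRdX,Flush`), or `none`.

bus = BusRd

step 1: P2: load  L2  ⟶  IIE  (L2)  txn=BusRd  M[L2]=20
step 2: P2: store L1 := 18  ⟶  IIM  (L1)  txn=BusRdX  M[L1]=90
step 3: P1: store L0 := 97  ⟶  IMI  (L0)  txn=BusRdX  M[L0]=10
step 4: P0: load  L1  ⟶  SIS  (L1)  txn=BusRd+Flush  M[L1]=18
step 5: P1: load  L1  ⟶  SSS  (L1)  txn=BusRd  M[L1]=18
step 6: P0: store L1 := 85  ⟶  MII  (L1)  txn=BusUpgr  M[L1]=18
step 7: P2: store L1 := 51  ⟶  IIM  (L1)  txn=BusRdX+Flush  M[L1]=85
step 8: P0: load  L2  ⟶  SIS  (L2)  txn=BusRd  M[L2]=20
step 9: P1: load  L2  ⟶  SSS  (L2)  txn=BusRd  M[L2]=20
step 10: P2: load  L2  ⟶  SSS  (L2)  txn=∅  M[L2]=20
step 11: P2: store L1 := 2  ⟶  IIM  (L1)  txn=∅  M[L1]=85
step 12: P0: load  L0  ⟶  SSI  (L0)  txn=BusRd+Flush  M[L0]=97
step 13: P1: store L1 := 67  ⟶  IMI  (L1)  txn=BusRdX+Flush  M[L1]=2
step 14: P0: store L1 := 6  ⟶  MII  (L1)  txn=BusRdX+Flush  M[L1]=67
step 15: P0: store L1 := 44  ⟶  MII  (L1)  txn=∅  M[L1]=67
step 16: P2: load  L1  ⟶  SIS  (L1)  txn=BusRd+Flush  M[L1]=44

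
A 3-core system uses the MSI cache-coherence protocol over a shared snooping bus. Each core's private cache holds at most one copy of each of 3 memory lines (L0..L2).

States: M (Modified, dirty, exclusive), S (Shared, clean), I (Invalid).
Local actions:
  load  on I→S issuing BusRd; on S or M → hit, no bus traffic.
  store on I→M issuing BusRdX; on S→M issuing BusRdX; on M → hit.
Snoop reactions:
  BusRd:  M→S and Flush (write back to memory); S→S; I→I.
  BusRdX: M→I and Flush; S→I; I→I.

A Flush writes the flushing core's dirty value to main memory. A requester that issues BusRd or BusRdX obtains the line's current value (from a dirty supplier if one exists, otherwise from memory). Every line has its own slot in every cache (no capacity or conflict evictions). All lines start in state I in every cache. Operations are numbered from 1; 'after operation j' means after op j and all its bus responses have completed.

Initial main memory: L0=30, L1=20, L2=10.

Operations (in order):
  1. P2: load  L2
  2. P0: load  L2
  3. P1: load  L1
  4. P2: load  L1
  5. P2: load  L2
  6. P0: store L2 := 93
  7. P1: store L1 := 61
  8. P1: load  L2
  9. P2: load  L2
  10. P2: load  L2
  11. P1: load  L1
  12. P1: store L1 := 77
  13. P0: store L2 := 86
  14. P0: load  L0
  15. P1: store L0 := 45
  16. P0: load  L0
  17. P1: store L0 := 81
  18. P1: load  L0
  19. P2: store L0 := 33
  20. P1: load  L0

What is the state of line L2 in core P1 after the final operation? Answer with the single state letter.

state = I

step 1: P2: load  L2  ⟶  IIS  (L2)  txn=BusRd  M[L2]=10
step 2: P0: load  L2  ⟶  SIS  (L2)  txn=BusRd  M[L2]=10
step 3: P1: load  L1  ⟶  ISI  (L1)  txn=BusRd  M[L1]=20
step 4: P2: load  L1  ⟶  ISS  (L1)  txn=BusRd  M[L1]=20
step 5: P2: load  L2  ⟶  SIS  (L2)  txn=∅  M[L2]=10
step 6: P0: store L2 := 93  ⟶  MII  (L2)  txn=BusRdX  M[L2]=10
step 7: P1: store L1 := 61  ⟶  IMI  (L1)  txn=BusRdX  M[L1]=20
step 8: P1: load  L2  ⟶  SSI  (L2)  txn=BusRd+Flush  M[L2]=93
step 9: P2: load  L2  ⟶  SSS  (L2)  txn=BusRd  M[L2]=93
step 10: P2: load  L2  ⟶  SSS  (L2)  txn=∅  M[L2]=93
step 11: P1: load  L1  ⟶  IMI  (L1)  txn=∅  M[L1]=20
step 12: P1: store L1 := 77  ⟶  IMI  (L1)  txn=∅  M[L1]=20
step 13: P0: store L2 := 86  ⟶  MII  (L2)  txn=BusRdX  M[L2]=93
step 14: P0: load  L0  ⟶  SII  (L0)  txn=BusRd  M[L0]=30
step 15: P1: store L0 := 45  ⟶  IMI  (L0)  txn=BusRdX  M[L0]=30
step 16: P0: load  L0  ⟶  SSI  (L0)  txn=BusRd+Flush  M[L0]=45
step 17: P1: store L0 := 81  ⟶  IMI  (L0)  txn=BusRdX  M[L0]=45
step 18: P1: load  L0  ⟶  IMI  (L0)  txn=∅  M[L0]=45
step 19: P2: store L0 := 33  ⟶  IIM  (L0)  txn=BusRdX+Flush  M[L0]=81
step 20: P1: load  L0  ⟶  ISS  (L0)  txn=BusRd+Flush  M[L0]=33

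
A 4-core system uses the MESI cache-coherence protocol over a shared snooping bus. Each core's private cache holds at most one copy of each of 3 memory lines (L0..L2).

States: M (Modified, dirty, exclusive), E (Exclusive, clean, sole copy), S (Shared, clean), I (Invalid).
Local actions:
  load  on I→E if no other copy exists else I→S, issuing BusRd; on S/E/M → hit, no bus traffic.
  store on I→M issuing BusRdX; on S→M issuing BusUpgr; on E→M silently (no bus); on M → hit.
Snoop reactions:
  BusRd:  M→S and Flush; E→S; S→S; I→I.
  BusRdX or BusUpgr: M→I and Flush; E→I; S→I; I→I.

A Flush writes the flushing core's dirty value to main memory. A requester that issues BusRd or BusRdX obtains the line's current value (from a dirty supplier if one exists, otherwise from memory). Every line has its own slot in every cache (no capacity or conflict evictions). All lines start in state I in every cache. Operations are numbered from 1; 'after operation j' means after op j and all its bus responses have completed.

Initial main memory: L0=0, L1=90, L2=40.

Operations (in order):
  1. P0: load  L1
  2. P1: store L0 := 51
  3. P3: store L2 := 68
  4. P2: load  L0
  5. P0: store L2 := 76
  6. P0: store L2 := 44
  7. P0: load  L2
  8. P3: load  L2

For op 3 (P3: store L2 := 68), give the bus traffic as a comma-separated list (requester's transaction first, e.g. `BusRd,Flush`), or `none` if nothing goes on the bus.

bus = BusRdX

[1] P0: load  L1 | P0:E(90), P1:I, P2:I, P3:I | bus: BusRd
[2] P1: store L0 := 51 | P0:I, P1:M(51), P2:I, P3:I | bus: BusRdX
[3] P3: store L2 := 68 | P0:I, P1:I, P2:I, P3:M(68) | bus: BusRdX
[4] P2: load  L0 | P0:I, P1:S(51), P2:S(51), P3:I | bus: BusRd,Flush
[5] P0: store L2 := 76 | P0:M(76), P1:I, P2:I, P3:I | bus: BusRdX,Flush
[6] P0: store L2 := 44 | P0:M(44), P1:I, P2:I, P3:I | bus: none
[7] P0: load  L2 | P0:M(44), P1:I, P2:I, P3:I | bus: none
[8] P3: load  L2 | P0:S(44), P1:I, P2:I, P3:S(44) | bus: BusRd,Flush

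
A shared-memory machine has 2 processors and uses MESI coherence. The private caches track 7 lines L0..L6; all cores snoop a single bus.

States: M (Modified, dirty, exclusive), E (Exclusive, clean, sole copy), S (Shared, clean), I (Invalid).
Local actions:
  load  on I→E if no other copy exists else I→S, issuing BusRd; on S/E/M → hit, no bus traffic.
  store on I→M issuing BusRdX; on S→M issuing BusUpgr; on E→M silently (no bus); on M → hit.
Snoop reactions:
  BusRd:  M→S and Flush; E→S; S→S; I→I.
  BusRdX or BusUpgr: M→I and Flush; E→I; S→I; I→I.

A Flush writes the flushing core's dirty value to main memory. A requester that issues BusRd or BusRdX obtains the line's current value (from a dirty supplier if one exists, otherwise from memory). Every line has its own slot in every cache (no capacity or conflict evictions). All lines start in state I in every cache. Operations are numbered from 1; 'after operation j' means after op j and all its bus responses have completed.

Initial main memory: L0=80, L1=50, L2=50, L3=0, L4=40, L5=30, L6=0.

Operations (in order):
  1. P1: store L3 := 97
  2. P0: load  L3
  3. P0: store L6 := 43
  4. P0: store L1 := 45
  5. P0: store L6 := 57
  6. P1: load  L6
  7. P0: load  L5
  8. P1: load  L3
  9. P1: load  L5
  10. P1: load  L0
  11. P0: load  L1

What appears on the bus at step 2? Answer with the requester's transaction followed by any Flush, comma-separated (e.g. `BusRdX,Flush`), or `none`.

[1] P1: store L3 := 97 | P0:I, P1:M(97) | bus: BusRdX
[2] P0: load  L3 | P0:S(97), P1:S(97) | bus: BusRd,Flush
[3] P0: store L6 := 43 | P0:M(43), P1:I | bus: BusRdX
[4] P0: store L1 := 45 | P0:M(45), P1:I | bus: BusRdX
[5] P0: store L6 := 57 | P0:M(57), P1:I | bus: none
[6] P1: load  L6 | P0:S(57), P1:S(57) | bus: BusRd,Flush
[7] P0: load  L5 | P0:E(30), P1:I | bus: BusRd
[8] P1: load  L3 | P0:S(97), P1:S(97) | bus: none
[9] P1: load  L5 | P0:S(30), P1:S(30) | bus: BusRd
[10] P1: load  L0 | P0:I, P1:E(80) | bus: BusRd
[11] P0: load  L1 | P0:M(45), P1:I | bus: none

bus = BusRd,Flush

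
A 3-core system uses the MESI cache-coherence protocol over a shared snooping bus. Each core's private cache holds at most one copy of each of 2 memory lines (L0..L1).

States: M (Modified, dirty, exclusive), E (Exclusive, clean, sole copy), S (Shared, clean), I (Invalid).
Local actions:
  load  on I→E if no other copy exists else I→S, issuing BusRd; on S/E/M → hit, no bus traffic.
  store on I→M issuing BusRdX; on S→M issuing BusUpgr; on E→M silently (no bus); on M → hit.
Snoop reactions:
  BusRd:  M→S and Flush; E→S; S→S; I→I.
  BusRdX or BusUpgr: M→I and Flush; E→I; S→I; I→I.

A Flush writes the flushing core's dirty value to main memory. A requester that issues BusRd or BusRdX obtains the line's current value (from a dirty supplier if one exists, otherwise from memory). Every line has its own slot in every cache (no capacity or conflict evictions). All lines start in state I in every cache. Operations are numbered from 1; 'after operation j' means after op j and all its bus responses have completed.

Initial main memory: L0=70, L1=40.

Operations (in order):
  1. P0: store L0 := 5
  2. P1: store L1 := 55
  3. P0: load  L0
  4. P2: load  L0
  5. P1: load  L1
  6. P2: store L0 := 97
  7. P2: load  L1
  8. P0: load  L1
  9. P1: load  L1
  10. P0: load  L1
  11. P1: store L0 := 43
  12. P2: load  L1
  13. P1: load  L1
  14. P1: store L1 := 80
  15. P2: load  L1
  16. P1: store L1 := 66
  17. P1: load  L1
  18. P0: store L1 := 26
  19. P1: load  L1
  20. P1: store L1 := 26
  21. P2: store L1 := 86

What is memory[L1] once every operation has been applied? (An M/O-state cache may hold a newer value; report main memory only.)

1. P0: store L0 := 5  bus=[BusRdX]  L0: P0=M P1=I P2=I  mem[L0]=70
2. P1: store L1 := 55  bus=[BusRdX]  L1: P0=I P1=M P2=I  mem[L1]=40
3. P0: load  L0  bus=[-]  L0: P0=M P1=I P2=I  mem[L0]=70
4. P2: load  L0  bus=[BusRd,Flush]  L0: P0=S P1=I P2=S  mem[L0]=5
5. P1: load  L1  bus=[-]  L1: P0=I P1=M P2=I  mem[L1]=40
6. P2: store L0 := 97  bus=[BusUpgr]  L0: P0=I P1=I P2=M  mem[L0]=5
7. P2: load  L1  bus=[BusRd,Flush]  L1: P0=I P1=S P2=S  mem[L1]=55
8. P0: load  L1  bus=[BusRd]  L1: P0=S P1=S P2=S  mem[L1]=55
9. P1: load  L1  bus=[-]  L1: P0=S P1=S P2=S  mem[L1]=55
10. P0: load  L1  bus=[-]  L1: P0=S P1=S P2=S  mem[L1]=55
11. P1: store L0 := 43  bus=[BusRdX,Flush]  L0: P0=I P1=M P2=I  mem[L0]=97
12. P2: load  L1  bus=[-]  L1: P0=S P1=S P2=S  mem[L1]=55
13. P1: load  L1  bus=[-]  L1: P0=S P1=S P2=S  mem[L1]=55
14. P1: store L1 := 80  bus=[BusUpgr]  L1: P0=I P1=M P2=I  mem[L1]=55
15. P2: load  L1  bus=[BusRd,Flush]  L1: P0=I P1=S P2=S  mem[L1]=80
16. P1: store L1 := 66  bus=[BusUpgr]  L1: P0=I P1=M P2=I  mem[L1]=80
17. P1: load  L1  bus=[-]  L1: P0=I P1=M P2=I  mem[L1]=80
18. P0: store L1 := 26  bus=[BusRdX,Flush]  L1: P0=M P1=I P2=I  mem[L1]=66
19. P1: load  L1  bus=[BusRd,Flush]  L1: P0=S P1=S P2=I  mem[L1]=26
20. P1: store L1 := 26  bus=[BusUpgr]  L1: P0=I P1=M P2=I  mem[L1]=26
21. P2: store L1 := 86  bus=[BusRdX,Flush]  L1: P0=I P1=I P2=M  mem[L1]=26

memory[L1] = 26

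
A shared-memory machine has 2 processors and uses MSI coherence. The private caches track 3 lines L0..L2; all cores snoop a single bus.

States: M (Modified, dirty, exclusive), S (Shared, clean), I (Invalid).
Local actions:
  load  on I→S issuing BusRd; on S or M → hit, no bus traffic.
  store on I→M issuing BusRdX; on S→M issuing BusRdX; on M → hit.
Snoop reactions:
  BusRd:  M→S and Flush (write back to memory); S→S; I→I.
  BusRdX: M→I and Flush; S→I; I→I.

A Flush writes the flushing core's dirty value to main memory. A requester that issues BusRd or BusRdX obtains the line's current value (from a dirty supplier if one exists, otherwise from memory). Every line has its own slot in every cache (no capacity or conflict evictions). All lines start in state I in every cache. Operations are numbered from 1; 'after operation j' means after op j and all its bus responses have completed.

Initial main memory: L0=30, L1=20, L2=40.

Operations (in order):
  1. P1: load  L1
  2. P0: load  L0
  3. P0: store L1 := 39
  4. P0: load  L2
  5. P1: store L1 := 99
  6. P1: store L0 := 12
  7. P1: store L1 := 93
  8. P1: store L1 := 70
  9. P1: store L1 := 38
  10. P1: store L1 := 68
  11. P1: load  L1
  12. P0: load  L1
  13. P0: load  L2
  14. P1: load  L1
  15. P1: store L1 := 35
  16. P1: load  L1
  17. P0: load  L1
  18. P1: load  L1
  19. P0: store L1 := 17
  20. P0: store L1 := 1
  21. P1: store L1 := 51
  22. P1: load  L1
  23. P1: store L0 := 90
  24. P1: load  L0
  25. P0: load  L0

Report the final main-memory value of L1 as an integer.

memory[L1] = 1

1. P1: load  L1  bus=[BusRd]  L1: P0=I P1=S  mem[L1]=20
2. P0: load  L0  bus=[BusRd]  L0: P0=S P1=I  mem[L0]=30
3. P0: store L1 := 39  bus=[BusRdX]  L1: P0=M P1=I  mem[L1]=20
4. P0: load  L2  bus=[BusRd]  L2: P0=S P1=I  mem[L2]=40
5. P1: store L1 := 99  bus=[BusRdX,Flush]  L1: P0=I P1=M  mem[L1]=39
6. P1: store L0 := 12  bus=[BusRdX]  L0: P0=I P1=M  mem[L0]=30
7. P1: store L1 := 93  bus=[-]  L1: P0=I P1=M  mem[L1]=39
8. P1: store L1 := 70  bus=[-]  L1: P0=I P1=M  mem[L1]=39
9. P1: store L1 := 38  bus=[-]  L1: P0=I P1=M  mem[L1]=39
10. P1: store L1 := 68  bus=[-]  L1: P0=I P1=M  mem[L1]=39
11. P1: load  L1  bus=[-]  L1: P0=I P1=M  mem[L1]=39
12. P0: load  L1  bus=[BusRd,Flush]  L1: P0=S P1=S  mem[L1]=68
13. P0: load  L2  bus=[-]  L2: P0=S P1=I  mem[L2]=40
14. P1: load  L1  bus=[-]  L1: P0=S P1=S  mem[L1]=68
15. P1: store L1 := 35  bus=[BusRdX]  L1: P0=I P1=M  mem[L1]=68
16. P1: load  L1  bus=[-]  L1: P0=I P1=M  mem[L1]=68
17. P0: load  L1  bus=[BusRd,Flush]  L1: P0=S P1=S  mem[L1]=35
18. P1: load  L1  bus=[-]  L1: P0=S P1=S  mem[L1]=35
19. P0: store L1 := 17  bus=[BusRdX]  L1: P0=M P1=I  mem[L1]=35
20. P0: store L1 := 1  bus=[-]  L1: P0=M P1=I  mem[L1]=35
21. P1: store L1 := 51  bus=[BusRdX,Flush]  L1: P0=I P1=M  mem[L1]=1
22. P1: load  L1  bus=[-]  L1: P0=I P1=M  mem[L1]=1
23. P1: store L0 := 90  bus=[-]  L0: P0=I P1=M  mem[L0]=30
24. P1: load  L0  bus=[-]  L0: P0=I P1=M  mem[L0]=30
25. P0: load  L0  bus=[BusRd,Flush]  L0: P0=S P1=S  mem[L0]=90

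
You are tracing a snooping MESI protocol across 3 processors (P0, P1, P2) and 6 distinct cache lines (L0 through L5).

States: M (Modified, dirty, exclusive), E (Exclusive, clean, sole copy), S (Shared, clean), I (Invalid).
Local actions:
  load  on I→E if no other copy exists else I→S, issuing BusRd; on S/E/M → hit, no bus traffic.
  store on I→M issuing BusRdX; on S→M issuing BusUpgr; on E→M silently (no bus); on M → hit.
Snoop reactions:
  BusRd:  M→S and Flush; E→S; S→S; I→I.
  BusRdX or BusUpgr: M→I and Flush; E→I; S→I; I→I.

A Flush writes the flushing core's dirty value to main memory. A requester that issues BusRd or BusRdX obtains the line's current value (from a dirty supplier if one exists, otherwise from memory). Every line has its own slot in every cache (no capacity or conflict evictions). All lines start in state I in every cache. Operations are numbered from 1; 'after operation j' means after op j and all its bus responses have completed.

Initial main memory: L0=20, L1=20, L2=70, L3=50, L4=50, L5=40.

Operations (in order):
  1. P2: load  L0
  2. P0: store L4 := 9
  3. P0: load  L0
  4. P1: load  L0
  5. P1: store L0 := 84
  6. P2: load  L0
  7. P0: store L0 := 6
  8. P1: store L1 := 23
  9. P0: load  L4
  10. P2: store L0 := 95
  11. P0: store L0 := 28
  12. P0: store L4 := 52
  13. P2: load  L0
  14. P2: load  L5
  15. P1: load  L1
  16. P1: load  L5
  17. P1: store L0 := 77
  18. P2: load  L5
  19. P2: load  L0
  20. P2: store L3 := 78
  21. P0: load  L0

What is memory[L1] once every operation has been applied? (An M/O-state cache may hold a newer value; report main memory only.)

memory[L1] = 20

[1] P2: load  L0 | P0:I, P1:I, P2:E(20) | bus: BusRd
[2] P0: store L4 := 9 | P0:M(9), P1:I, P2:I | bus: BusRdX
[3] P0: load  L0 | P0:S(20), P1:I, P2:S(20) | bus: BusRd
[4] P1: load  L0 | P0:S(20), P1:S(20), P2:S(20) | bus: BusRd
[5] P1: store L0 := 84 | P0:I, P1:M(84), P2:I | bus: BusUpgr
[6] P2: load  L0 | P0:I, P1:S(84), P2:S(84) | bus: BusRd,Flush
[7] P0: store L0 := 6 | P0:M(6), P1:I, P2:I | bus: BusRdX
[8] P1: store L1 := 23 | P0:I, P1:M(23), P2:I | bus: BusRdX
[9] P0: load  L4 | P0:M(9), P1:I, P2:I | bus: none
[10] P2: store L0 := 95 | P0:I, P1:I, P2:M(95) | bus: BusRdX,Flush
[11] P0: store L0 := 28 | P0:M(28), P1:I, P2:I | bus: BusRdX,Flush
[12] P0: store L4 := 52 | P0:M(52), P1:I, P2:I | bus: none
[13] P2: load  L0 | P0:S(28), P1:I, P2:S(28) | bus: BusRd,Flush
[14] P2: load  L5 | P0:I, P1:I, P2:E(40) | bus: BusRd
[15] P1: load  L1 | P0:I, P1:M(23), P2:I | bus: none
[16] P1: load  L5 | P0:I, P1:S(40), P2:S(40) | bus: BusRd
[17] P1: store L0 := 77 | P0:I, P1:M(77), P2:I | bus: BusRdX
[18] P2: load  L5 | P0:I, P1:S(40), P2:S(40) | bus: none
[19] P2: load  L0 | P0:I, P1:S(77), P2:S(77) | bus: BusRd,Flush
[20] P2: store L3 := 78 | P0:I, P1:I, P2:M(78) | bus: BusRdX
[21] P0: load  L0 | P0:S(77), P1:S(77), P2:S(77) | bus: BusRd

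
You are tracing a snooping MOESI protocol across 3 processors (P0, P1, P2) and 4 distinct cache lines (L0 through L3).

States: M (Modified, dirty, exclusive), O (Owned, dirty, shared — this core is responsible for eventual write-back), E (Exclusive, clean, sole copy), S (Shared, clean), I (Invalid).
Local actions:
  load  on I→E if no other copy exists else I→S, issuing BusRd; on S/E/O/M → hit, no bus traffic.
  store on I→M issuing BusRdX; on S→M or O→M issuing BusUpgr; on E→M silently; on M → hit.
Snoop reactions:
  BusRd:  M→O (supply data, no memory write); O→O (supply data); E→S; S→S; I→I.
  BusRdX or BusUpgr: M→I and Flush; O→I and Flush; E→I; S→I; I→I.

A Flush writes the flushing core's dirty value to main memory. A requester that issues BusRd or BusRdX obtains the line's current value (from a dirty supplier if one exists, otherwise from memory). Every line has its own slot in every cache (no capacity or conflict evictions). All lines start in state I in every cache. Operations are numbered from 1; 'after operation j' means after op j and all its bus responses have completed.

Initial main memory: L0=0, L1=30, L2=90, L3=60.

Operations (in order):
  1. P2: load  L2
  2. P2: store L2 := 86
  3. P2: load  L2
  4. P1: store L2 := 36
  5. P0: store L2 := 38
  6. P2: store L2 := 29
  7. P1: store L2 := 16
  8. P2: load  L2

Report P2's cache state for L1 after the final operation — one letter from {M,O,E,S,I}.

[1] P2: load  L2 | P0:I, P1:I, P2:E(90) | bus: BusRd
[2] P2: store L2 := 86 | P0:I, P1:I, P2:M(86) | bus: none
[3] P2: load  L2 | P0:I, P1:I, P2:M(86) | bus: none
[4] P1: store L2 := 36 | P0:I, P1:M(36), P2:I | bus: BusRdX,Flush
[5] P0: store L2 := 38 | P0:M(38), P1:I, P2:I | bus: BusRdX,Flush
[6] P2: store L2 := 29 | P0:I, P1:I, P2:M(29) | bus: BusRdX,Flush
[7] P1: store L2 := 16 | P0:I, P1:M(16), P2:I | bus: BusRdX,Flush
[8] P2: load  L2 | P0:I, P1:O(16), P2:S(16) | bus: BusRd

state = I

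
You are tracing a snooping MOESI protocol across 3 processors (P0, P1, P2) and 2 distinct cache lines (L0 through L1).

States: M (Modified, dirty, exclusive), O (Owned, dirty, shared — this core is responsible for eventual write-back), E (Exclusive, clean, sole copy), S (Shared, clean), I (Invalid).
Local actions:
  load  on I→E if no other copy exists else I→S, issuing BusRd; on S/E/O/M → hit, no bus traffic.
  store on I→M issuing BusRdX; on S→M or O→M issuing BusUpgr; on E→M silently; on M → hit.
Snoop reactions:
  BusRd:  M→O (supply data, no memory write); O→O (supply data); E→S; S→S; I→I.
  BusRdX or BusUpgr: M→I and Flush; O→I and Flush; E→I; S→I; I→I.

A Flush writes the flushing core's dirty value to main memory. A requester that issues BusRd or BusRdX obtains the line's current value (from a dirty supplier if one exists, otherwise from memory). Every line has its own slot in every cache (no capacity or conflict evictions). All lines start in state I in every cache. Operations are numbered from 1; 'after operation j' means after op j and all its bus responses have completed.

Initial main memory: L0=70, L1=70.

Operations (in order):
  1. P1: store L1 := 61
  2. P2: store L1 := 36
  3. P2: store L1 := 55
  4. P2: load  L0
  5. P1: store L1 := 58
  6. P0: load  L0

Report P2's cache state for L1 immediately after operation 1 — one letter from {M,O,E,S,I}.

state = I

[1] P1: store L1 := 61 | P0:I, P1:M(61), P2:I | bus: BusRdX
[2] P2: store L1 := 36 | P0:I, P1:I, P2:M(36) | bus: BusRdX,Flush
[3] P2: store L1 := 55 | P0:I, P1:I, P2:M(55) | bus: none
[4] P2: load  L0 | P0:I, P1:I, P2:E(70) | bus: BusRd
[5] P1: store L1 := 58 | P0:I, P1:M(58), P2:I | bus: BusRdX,Flush
[6] P0: load  L0 | P0:S(70), P1:I, P2:S(70) | bus: BusRd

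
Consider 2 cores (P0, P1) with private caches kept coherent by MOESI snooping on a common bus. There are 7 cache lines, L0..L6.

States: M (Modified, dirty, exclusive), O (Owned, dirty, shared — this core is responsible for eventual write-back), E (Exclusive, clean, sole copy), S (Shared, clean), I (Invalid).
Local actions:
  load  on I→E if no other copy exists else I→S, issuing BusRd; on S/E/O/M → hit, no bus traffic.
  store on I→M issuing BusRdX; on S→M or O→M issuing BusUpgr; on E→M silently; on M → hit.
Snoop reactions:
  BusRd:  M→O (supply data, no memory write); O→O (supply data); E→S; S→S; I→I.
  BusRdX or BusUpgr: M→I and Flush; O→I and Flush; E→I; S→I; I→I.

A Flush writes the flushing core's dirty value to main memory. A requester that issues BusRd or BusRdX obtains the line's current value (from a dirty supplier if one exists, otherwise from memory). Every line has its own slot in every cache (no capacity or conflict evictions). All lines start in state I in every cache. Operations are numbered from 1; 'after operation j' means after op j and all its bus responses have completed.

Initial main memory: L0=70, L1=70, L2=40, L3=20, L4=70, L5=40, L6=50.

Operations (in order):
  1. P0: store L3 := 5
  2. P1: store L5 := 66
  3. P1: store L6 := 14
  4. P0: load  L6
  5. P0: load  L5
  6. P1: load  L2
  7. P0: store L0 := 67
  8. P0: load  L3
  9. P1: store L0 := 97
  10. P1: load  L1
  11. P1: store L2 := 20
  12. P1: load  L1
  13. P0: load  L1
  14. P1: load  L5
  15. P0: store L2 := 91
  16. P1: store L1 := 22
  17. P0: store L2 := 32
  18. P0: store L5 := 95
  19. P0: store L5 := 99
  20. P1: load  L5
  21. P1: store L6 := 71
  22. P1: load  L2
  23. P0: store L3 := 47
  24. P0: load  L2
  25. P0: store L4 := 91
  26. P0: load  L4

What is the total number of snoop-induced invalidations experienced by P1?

invalidations = 2

  op1 P0: store L3 := 5 → M/I on L3; bus BusRdX; mem=20
  op2 P1: store L5 := 66 → I/M on L5; bus BusRdX; mem=40
  op3 P1: store L6 := 14 → I/M on L6; bus BusRdX; mem=50
  op4 P0: load  L6 → S/O on L6; bus BusRd; mem=50
  op5 P0: load  L5 → S/O on L5; bus BusRd; mem=40
  op6 P1: load  L2 → I/E on L2; bus BusRd; mem=40
  op7 P0: store L0 := 67 → M/I on L0; bus BusRdX; mem=70
  op8 P0: load  L3 → M/I on L3; bus (none); mem=20
  op9 P1: store L0 := 97 → I/M on L0; bus BusRdX Flush; mem=67
  op10 P1: load  L1 → I/E on L1; bus BusRd; mem=70
  op11 P1: store L2 := 20 → I/M on L2; bus (none); mem=40
  op12 P1: load  L1 → I/E on L1; bus (none); mem=70
  op13 P0: load  L1 → S/S on L1; bus BusRd; mem=70
  op14 P1: load  L5 → S/O on L5; bus (none); mem=40
  op15 P0: store L2 := 91 → M/I on L2; bus BusRdX Flush; mem=20
  op16 P1: store L1 := 22 → I/M on L1; bus BusUpgr; mem=70
  op17 P0: store L2 := 32 → M/I on L2; bus (none); mem=20
  op18 P0: store L5 := 95 → M/I on L5; bus BusUpgr Flush; mem=66
  op19 P0: store L5 := 99 → M/I on L5; bus (none); mem=66
  op20 P1: load  L5 → O/S on L5; bus BusRd; mem=66
  op21 P1: store L6 := 71 → I/M on L6; bus BusUpgr; mem=50
  op22 P1: load  L2 → O/S on L2; bus BusRd; mem=20
  op23 P0: store L3 := 47 → M/I on L3; bus (none); mem=20
  op24 P0: load  L2 → O/S on L2; bus (none); mem=20
  op25 P0: store L4 := 91 → M/I on L4; bus BusRdX; mem=70
  op26 P0: load  L4 → M/I on L4; bus (none); mem=70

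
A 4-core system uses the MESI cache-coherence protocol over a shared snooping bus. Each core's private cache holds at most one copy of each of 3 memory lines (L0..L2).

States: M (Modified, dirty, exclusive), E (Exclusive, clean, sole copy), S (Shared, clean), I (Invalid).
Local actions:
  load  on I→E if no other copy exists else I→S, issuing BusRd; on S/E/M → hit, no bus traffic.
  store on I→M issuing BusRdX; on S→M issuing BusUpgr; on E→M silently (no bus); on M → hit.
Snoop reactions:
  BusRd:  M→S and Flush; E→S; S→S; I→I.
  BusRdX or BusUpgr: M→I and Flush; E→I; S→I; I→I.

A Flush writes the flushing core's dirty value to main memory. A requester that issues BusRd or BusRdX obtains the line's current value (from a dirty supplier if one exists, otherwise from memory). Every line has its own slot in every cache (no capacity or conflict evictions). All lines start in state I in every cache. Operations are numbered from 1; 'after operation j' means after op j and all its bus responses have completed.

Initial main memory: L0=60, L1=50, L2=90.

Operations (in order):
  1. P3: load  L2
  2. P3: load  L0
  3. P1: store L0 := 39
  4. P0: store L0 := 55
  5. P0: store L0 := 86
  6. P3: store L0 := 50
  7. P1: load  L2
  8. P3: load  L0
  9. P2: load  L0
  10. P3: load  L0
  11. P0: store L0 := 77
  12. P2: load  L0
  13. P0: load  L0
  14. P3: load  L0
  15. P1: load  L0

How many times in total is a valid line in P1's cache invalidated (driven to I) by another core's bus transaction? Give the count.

1. P3: load  L2  bus=[BusRd]  L2: P0=I P1=I P2=I P3=E  mem[L2]=90
2. P3: load  L0  bus=[BusRd]  L0: P0=I P1=I P2=I P3=E  mem[L0]=60
3. P1: store L0 := 39  bus=[BusRdX]  L0: P0=I P1=M P2=I P3=I  mem[L0]=60
4. P0: store L0 := 55  bus=[BusRdX,Flush]  L0: P0=M P1=I P2=I P3=I  mem[L0]=39
5. P0: store L0 := 86  bus=[-]  L0: P0=M P1=I P2=I P3=I  mem[L0]=39
6. P3: store L0 := 50  bus=[BusRdX,Flush]  L0: P0=I P1=I P2=I P3=M  mem[L0]=86
7. P1: load  L2  bus=[BusRd]  L2: P0=I P1=S P2=I P3=S  mem[L2]=90
8. P3: load  L0  bus=[-]  L0: P0=I P1=I P2=I P3=M  mem[L0]=86
9. P2: load  L0  bus=[BusRd,Flush]  L0: P0=I P1=I P2=S P3=S  mem[L0]=50
10. P3: load  L0  bus=[-]  L0: P0=I P1=I P2=S P3=S  mem[L0]=50
11. P0: store L0 := 77  bus=[BusRdX]  L0: P0=M P1=I P2=I P3=I  mem[L0]=50
12. P2: load  L0  bus=[BusRd,Flush]  L0: P0=S P1=I P2=S P3=I  mem[L0]=77
13. P0: load  L0  bus=[-]  L0: P0=S P1=I P2=S P3=I  mem[L0]=77
14. P3: load  L0  bus=[BusRd]  L0: P0=S P1=I P2=S P3=S  mem[L0]=77
15. P1: load  L0  bus=[BusRd]  L0: P0=S P1=S P2=S P3=S  mem[L0]=77

invalidations = 1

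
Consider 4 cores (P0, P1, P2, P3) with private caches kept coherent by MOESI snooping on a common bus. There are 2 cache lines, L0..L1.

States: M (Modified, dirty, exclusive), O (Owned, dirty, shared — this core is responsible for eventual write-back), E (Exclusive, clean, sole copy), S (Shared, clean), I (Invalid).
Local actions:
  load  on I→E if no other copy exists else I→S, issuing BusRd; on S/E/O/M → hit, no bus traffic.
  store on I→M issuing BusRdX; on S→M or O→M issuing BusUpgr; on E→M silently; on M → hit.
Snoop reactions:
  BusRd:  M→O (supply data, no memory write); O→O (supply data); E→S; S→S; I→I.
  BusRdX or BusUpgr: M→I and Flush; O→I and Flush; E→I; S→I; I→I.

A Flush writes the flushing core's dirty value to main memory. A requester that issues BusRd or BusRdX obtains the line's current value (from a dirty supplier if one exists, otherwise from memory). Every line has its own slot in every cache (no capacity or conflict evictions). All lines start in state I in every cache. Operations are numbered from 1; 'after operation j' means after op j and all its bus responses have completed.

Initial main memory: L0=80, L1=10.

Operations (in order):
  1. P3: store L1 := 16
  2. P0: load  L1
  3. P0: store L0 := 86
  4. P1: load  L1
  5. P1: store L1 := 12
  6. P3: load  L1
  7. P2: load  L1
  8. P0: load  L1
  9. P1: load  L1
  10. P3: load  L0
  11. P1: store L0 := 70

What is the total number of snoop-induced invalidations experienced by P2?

invalidations = 0

  op1 P3: store L1 := 16 → I/I/I/M on L1; bus BusRdX; mem=10
  op2 P0: load  L1 → S/I/I/O on L1; bus BusRd; mem=10
  op3 P0: store L0 := 86 → M/I/I/I on L0; bus BusRdX; mem=80
  op4 P1: load  L1 → S/S/I/O on L1; bus BusRd; mem=10
  op5 P1: store L1 := 12 → I/M/I/I on L1; bus BusUpgr Flush; mem=16
  op6 P3: load  L1 → I/O/I/S on L1; bus BusRd; mem=16
  op7 P2: load  L1 → I/O/S/S on L1; bus BusRd; mem=16
  op8 P0: load  L1 → S/O/S/S on L1; bus BusRd; mem=16
  op9 P1: load  L1 → S/O/S/S on L1; bus (none); mem=16
  op10 P3: load  L0 → O/I/I/S on L0; bus BusRd; mem=80
  op11 P1: store L0 := 70 → I/M/I/I on L0; bus BusRdX Flush; mem=86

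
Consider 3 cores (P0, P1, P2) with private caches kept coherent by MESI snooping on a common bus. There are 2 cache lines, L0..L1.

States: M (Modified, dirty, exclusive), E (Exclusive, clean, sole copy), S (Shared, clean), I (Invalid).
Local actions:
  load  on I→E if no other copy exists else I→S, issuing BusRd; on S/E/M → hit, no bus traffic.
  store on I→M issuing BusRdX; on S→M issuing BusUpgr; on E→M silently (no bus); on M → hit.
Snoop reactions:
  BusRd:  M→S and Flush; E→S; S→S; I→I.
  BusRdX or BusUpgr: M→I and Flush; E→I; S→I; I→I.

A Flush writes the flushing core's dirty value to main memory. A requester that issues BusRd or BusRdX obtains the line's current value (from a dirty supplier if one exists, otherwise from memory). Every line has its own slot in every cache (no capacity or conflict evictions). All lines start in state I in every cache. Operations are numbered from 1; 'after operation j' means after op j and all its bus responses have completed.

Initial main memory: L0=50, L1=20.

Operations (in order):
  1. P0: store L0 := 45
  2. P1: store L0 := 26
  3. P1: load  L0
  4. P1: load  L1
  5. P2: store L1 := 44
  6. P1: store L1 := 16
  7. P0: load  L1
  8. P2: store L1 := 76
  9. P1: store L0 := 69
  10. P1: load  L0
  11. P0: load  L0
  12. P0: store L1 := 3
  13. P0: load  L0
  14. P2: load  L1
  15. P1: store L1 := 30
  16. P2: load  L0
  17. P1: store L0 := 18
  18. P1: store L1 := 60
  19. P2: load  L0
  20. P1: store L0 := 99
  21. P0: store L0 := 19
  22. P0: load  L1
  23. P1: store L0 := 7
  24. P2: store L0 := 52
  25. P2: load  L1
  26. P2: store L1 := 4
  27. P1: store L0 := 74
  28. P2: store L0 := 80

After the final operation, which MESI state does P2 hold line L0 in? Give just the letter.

1. P0: store L0 := 45  bus=[BusRdX]  L0: P0=M P1=I P2=I  mem[L0]=50
2. P1: store L0 := 26  bus=[BusRdX,Flush]  L0: P0=I P1=M P2=I  mem[L0]=45
3. P1: load  L0  bus=[-]  L0: P0=I P1=M P2=I  mem[L0]=45
4. P1: load  L1  bus=[BusRd]  L1: P0=I P1=E P2=I  mem[L1]=20
5. P2: store L1 := 44  bus=[BusRdX]  L1: P0=I P1=I P2=M  mem[L1]=20
6. P1: store L1 := 16  bus=[BusRdX,Flush]  L1: P0=I P1=M P2=I  mem[L1]=44
7. P0: load  L1  bus=[BusRd,Flush]  L1: P0=S P1=S P2=I  mem[L1]=16
8. P2: store L1 := 76  bus=[BusRdX]  L1: P0=I P1=I P2=M  mem[L1]=16
9. P1: store L0 := 69  bus=[-]  L0: P0=I P1=M P2=I  mem[L0]=45
10. P1: load  L0  bus=[-]  L0: P0=I P1=M P2=I  mem[L0]=45
11. P0: load  L0  bus=[BusRd,Flush]  L0: P0=S P1=S P2=I  mem[L0]=69
12. P0: store L1 := 3  bus=[BusRdX,Flush]  L1: P0=M P1=I P2=I  mem[L1]=76
13. P0: load  L0  bus=[-]  L0: P0=S P1=S P2=I  mem[L0]=69
14. P2: load  L1  bus=[BusRd,Flush]  L1: P0=S P1=I P2=S  mem[L1]=3
15. P1: store L1 := 30  bus=[BusRdX]  L1: P0=I P1=M P2=I  mem[L1]=3
16. P2: load  L0  bus=[BusRd]  L0: P0=S P1=S P2=S  mem[L0]=69
17. P1: store L0 := 18  bus=[BusUpgr]  L0: P0=I P1=M P2=I  mem[L0]=69
18. P1: store L1 := 60  bus=[-]  L1: P0=I P1=M P2=I  mem[L1]=3
19. P2: load  L0  bus=[BusRd,Flush]  L0: P0=I P1=S P2=S  mem[L0]=18
20. P1: store L0 := 99  bus=[BusUpgr]  L0: P0=I P1=M P2=I  mem[L0]=18
21. P0: store L0 := 19  bus=[BusRdX,Flush]  L0: P0=M P1=I P2=I  mem[L0]=99
22. P0: load  L1  bus=[BusRd,Flush]  L1: P0=S P1=S P2=I  mem[L1]=60
23. P1: store L0 := 7  bus=[BusRdX,Flush]  L0: P0=I P1=M P2=I  mem[L0]=19
24. P2: store L0 := 52  bus=[BusRdX,Flush]  L0: P0=I P1=I P2=M  mem[L0]=7
25. P2: load  L1  bus=[BusRd]  L1: P0=S P1=S P2=S  mem[L1]=60
26. P2: store L1 := 4  bus=[BusUpgr]  L1: P0=I P1=I P2=M  mem[L1]=60
27. P1: store L0 := 74  bus=[BusRdX,Flush]  L0: P0=I P1=M P2=I  mem[L0]=52
28. P2: store L0 := 80  bus=[BusRdX,Flush]  L0: P0=I P1=I P2=M  mem[L0]=74

state = M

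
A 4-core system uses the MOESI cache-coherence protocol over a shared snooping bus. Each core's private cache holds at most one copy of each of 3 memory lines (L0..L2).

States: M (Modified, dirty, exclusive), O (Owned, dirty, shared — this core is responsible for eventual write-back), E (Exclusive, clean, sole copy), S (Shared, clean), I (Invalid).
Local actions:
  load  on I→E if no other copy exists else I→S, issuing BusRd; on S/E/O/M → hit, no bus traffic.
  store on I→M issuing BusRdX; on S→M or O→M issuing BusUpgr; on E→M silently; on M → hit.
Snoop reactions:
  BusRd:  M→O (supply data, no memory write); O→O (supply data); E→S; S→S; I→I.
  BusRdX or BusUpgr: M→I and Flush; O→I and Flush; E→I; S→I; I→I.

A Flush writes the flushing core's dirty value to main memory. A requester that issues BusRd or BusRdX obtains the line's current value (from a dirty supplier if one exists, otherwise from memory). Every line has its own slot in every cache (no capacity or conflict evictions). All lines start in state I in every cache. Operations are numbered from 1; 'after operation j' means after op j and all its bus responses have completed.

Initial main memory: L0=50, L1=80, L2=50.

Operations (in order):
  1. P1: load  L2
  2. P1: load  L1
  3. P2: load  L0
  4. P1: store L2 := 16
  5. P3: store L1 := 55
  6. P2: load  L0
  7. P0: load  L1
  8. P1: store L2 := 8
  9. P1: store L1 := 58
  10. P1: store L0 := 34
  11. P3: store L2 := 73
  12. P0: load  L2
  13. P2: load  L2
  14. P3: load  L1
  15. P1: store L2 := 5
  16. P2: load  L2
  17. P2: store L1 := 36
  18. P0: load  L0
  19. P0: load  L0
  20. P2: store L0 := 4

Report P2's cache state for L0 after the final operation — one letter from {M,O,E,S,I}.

step 1: P1: load  L2  ⟶  IEII  (L2)  txn=BusRd  M[L2]=50
step 2: P1: load  L1  ⟶  IEII  (L1)  txn=BusRd  M[L1]=80
step 3: P2: load  L0  ⟶  IIEI  (L0)  txn=BusRd  M[L0]=50
step 4: P1: store L2 := 16  ⟶  IMII  (L2)  txn=∅  M[L2]=50
step 5: P3: store L1 := 55  ⟶  IIIM  (L1)  txn=BusRdX  M[L1]=80
step 6: P2: load  L0  ⟶  IIEI  (L0)  txn=∅  M[L0]=50
step 7: P0: load  L1  ⟶  SIIO  (L1)  txn=BusRd  M[L1]=80
step 8: P1: store L2 := 8  ⟶  IMII  (L2)  txn=∅  M[L2]=50
step 9: P1: store L1 := 58  ⟶  IMII  (L1)  txn=BusRdX+Flush  M[L1]=55
step 10: P1: store L0 := 34  ⟶  IMII  (L0)  txn=BusRdX  M[L0]=50
step 11: P3: store L2 := 73  ⟶  IIIM  (L2)  txn=BusRdX+Flush  M[L2]=8
step 12: P0: load  L2  ⟶  SIIO  (L2)  txn=BusRd  M[L2]=8
step 13: P2: load  L2  ⟶  SISO  (L2)  txn=BusRd  M[L2]=8
step 14: P3: load  L1  ⟶  IOIS  (L1)  txn=BusRd  M[L1]=55
step 15: P1: store L2 := 5  ⟶  IMII  (L2)  txn=BusRdX+Flush  M[L2]=73
step 16: P2: load  L2  ⟶  IOSI  (L2)  txn=BusRd  M[L2]=73
step 17: P2: store L1 := 36  ⟶  IIMI  (L1)  txn=BusRdX+Flush  M[L1]=58
step 18: P0: load  L0  ⟶  SOII  (L0)  txn=BusRd  M[L0]=50
step 19: P0: load  L0  ⟶  SOII  (L0)  txn=∅  M[L0]=50
step 20: P2: store L0 := 4  ⟶  IIMI  (L0)  txn=BusRdX+Flush  M[L0]=34

state = M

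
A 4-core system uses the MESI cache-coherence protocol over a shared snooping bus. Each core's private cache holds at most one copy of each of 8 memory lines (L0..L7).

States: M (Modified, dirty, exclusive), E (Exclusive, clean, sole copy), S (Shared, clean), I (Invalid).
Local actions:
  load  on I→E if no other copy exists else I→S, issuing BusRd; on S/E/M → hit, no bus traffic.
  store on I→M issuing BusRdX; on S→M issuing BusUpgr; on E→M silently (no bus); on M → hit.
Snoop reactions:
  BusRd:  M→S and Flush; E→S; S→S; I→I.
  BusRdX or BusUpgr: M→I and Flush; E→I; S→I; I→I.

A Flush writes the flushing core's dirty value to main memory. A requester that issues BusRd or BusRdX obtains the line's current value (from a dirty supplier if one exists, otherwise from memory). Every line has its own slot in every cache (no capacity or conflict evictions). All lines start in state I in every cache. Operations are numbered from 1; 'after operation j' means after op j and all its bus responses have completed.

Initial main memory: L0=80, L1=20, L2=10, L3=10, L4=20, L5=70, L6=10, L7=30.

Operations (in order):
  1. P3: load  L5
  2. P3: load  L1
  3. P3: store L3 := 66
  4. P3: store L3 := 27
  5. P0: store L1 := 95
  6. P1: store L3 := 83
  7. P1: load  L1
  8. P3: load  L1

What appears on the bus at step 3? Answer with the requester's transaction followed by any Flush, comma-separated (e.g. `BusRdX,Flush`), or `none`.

bus = BusRdX

1. P3: load  L5  bus=[BusRd]  L5: P0=I P1=I P2=I P3=E  mem[L5]=70
2. P3: load  L1  bus=[BusRd]  L1: P0=I P1=I P2=I P3=E  mem[L1]=20
3. P3: store L3 := 66  bus=[BusRdX]  L3: P0=I P1=I P2=I P3=M  mem[L3]=10
4. P3: store L3 := 27  bus=[-]  L3: P0=I P1=I P2=I P3=M  mem[L3]=10
5. P0: store L1 := 95  bus=[BusRdX]  L1: P0=M P1=I P2=I P3=I  mem[L1]=20
6. P1: store L3 := 83  bus=[BusRdX,Flush]  L3: P0=I P1=M P2=I P3=I  mem[L3]=27
7. P1: load  L1  bus=[BusRd,Flush]  L1: P0=S P1=S P2=I P3=I  mem[L1]=95
8. P3: load  L1  bus=[BusRd]  L1: P0=S P1=S P2=I P3=S  mem[L1]=95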